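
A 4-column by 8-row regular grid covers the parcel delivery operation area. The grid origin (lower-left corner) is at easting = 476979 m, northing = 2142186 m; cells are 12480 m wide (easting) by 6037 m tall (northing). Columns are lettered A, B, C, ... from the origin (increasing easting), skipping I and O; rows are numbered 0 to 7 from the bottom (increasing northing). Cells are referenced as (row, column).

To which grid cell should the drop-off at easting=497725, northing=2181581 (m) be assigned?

Column index: ⌊(497725 − 476979) / 12480⌋ = ⌊1.662⌋ = 1 → column B
Row offset from origin: ⌊(2181581 − 2142186) / 6037⌋ = ⌊6.526⌋ = 6 → row 6

(6, B)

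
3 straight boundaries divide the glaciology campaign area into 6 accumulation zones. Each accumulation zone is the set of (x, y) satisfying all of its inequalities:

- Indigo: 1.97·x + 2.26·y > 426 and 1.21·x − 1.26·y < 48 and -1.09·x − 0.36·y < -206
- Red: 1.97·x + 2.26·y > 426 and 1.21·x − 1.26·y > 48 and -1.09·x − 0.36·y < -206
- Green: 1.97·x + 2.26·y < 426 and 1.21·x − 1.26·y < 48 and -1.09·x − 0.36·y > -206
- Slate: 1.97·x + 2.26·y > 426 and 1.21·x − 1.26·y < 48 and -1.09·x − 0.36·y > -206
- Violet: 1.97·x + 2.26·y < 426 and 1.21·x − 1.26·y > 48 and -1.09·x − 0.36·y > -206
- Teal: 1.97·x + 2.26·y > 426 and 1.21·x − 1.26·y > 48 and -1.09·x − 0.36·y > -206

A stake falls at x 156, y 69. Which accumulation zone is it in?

1.97·156 + 2.26·69 = 463.260, which is > 426
1.21·156 − 1.26·69 = 101.820, which is > 48
-1.09·156 − 0.36·69 = -194.880, which is > -206
This sign pattern matches Teal.

Teal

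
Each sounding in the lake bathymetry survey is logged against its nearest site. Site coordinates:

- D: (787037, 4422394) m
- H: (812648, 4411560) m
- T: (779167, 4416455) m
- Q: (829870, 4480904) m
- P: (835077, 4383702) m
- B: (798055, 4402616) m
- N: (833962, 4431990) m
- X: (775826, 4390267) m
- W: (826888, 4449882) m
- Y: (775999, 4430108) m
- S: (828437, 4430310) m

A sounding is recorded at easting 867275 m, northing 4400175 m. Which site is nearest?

P

Squared distances to each site:
D: 6931820605.000; H: 3113727354.000; T: 8028058064.000; Q: 7916305466.000; P: 1308070933.000; B: 4797366881.000; N: 2121950194.000; X: 8461088065.000; W: 4101895618.000; Y: 9227292665.000; S: 2416508469.000.
Minimum at P.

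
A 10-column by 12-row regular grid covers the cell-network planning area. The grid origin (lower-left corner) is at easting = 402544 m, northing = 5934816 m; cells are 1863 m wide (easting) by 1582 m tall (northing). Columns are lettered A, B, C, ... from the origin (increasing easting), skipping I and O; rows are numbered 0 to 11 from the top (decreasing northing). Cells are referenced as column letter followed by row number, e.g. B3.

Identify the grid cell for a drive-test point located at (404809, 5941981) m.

B7

Column index: ⌊(404809 − 402544) / 1863⌋ = ⌊1.216⌋ = 1 → column B
Row offset from origin: ⌊(5941981 − 5934816) / 1582⌋ = ⌊4.529⌋ = 4 → row 7 (counted from top)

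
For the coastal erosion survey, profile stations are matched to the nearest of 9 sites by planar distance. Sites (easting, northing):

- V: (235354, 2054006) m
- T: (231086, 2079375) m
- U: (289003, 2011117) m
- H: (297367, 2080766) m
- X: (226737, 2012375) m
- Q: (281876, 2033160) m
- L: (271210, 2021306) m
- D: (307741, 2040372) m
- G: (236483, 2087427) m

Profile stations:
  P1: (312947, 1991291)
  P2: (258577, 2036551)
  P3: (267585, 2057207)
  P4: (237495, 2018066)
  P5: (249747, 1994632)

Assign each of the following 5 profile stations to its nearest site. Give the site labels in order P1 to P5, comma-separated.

P1 → U (d²=966385412.00)
P2 → L (d²=392002714.00)
P3 → Q (d²=782490890.00)
P4 → X (d²=148122045.00)
P5 → X (d²=844274149.00)

U, L, Q, X, X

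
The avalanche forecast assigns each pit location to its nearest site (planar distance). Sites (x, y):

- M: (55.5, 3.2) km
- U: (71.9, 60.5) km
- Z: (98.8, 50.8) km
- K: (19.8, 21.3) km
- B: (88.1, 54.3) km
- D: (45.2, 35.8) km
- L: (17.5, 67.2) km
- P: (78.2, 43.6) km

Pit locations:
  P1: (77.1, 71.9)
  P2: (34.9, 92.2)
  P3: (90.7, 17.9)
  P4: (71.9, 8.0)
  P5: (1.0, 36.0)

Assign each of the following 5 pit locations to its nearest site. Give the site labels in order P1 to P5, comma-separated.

P1 → U (d²=157.00)
P2 → L (d²=927.76)
P3 → P (d²=816.74)
P4 → M (d²=292.00)
P5 → K (d²=569.53)

U, L, P, M, K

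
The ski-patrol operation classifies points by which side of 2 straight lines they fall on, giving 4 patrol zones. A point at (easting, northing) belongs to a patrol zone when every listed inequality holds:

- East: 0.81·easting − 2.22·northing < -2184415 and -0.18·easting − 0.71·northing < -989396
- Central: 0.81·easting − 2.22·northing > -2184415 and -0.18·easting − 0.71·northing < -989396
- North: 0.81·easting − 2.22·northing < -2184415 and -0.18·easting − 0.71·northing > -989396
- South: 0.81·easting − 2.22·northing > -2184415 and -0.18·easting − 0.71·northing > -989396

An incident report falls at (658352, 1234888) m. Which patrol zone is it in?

East

0.81·658352 − 2.22·1234888 = -2208186.240, which is < -2184415
-0.18·658352 − 0.71·1234888 = -995273.840, which is < -989396
This sign pattern matches East.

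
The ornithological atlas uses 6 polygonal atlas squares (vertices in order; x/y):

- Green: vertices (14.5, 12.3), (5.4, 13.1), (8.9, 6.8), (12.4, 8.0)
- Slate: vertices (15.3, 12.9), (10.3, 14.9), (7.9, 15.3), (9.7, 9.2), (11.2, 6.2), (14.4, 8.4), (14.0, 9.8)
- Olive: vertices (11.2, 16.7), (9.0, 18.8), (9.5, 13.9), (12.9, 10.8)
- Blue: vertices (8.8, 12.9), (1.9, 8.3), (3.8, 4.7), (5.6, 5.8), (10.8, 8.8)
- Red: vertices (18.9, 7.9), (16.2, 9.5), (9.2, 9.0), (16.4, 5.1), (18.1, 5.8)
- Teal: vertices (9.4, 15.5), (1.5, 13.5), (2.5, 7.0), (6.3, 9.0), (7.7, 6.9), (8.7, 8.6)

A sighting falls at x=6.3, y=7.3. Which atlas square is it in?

Cast a ray rightward from (6.3, 7.3). For each polygon, the edges (by vertex number in listed order) whose endpoints lie on opposite sides of y = 7.3, where each meets that height, and whether that is right or left of the point:
Green: 2–3 at x≈8.62 (right), 3–4 at x≈10.36 (right) → 2 crossings.
Slate: 4–5 at x≈10.65 (right), 5–6 at x≈12.80 (right) → 2 crossings.
Olive: no edge straddles that height → 0 crossings.
Blue: 2–3 at x≈2.43 (left), 4–5 at x≈8.20 (right) → 1 crossing.
Red: 3–4 at x≈12.34 (right), 5–1 at x≈18.67 (right) → 2 crossings.
Teal: 2–3 at x≈2.45 (left), 3–4 at x≈3.07 (left), 4–5 at x≈7.43 (right), 5–6 at x≈7.94 (right) → 2 crossings.
Only Blue has an odd count, so the point is inside Blue.

Blue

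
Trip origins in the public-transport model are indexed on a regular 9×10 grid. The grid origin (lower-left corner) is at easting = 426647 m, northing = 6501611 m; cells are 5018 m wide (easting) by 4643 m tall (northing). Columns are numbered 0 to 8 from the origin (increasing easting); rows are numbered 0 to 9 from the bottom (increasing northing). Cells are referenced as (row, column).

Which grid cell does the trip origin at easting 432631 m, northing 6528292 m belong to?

(5, 1)

Column index: ⌊(432631 − 426647) / 5018⌋ = ⌊1.193⌋ = 1
Row offset from origin: ⌊(6528292 − 6501611) / 4643⌋ = ⌊5.747⌋ = 5 → row 5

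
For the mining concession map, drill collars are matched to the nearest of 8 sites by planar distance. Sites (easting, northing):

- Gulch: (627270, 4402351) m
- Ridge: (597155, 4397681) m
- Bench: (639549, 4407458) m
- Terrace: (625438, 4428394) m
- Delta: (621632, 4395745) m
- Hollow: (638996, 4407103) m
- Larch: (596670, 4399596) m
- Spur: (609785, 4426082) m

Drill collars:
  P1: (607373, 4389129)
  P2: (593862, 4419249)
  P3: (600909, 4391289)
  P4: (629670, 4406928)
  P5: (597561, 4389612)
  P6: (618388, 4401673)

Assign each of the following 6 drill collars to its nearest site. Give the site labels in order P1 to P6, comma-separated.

Ridge, Spur, Ridge, Gulch, Ridge, Delta

P1 → Ridge (d²=177544228.00)
P2 → Spur (d²=300231818.00)
P3 → Ridge (d²=54950180.00)
P4 → Gulch (d²=26708929.00)
P5 → Ridge (d²=65273597.00)
P6 → Delta (d²=45664720.00)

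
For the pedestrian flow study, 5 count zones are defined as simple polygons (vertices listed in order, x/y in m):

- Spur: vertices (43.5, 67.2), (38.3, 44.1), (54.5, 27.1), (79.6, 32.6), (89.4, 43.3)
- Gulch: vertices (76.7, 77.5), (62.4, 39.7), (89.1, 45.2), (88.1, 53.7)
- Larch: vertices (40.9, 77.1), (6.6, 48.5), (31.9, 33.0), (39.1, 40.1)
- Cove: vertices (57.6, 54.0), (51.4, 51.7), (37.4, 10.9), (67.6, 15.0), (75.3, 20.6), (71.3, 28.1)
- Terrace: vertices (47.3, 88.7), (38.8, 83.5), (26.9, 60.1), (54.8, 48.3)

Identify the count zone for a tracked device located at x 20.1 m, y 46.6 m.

Cast a ray rightward from (20.1, 46.6). For each polygon, the edges (by vertex number in listed order) whose endpoints lie on opposite sides of y = 46.6, where each meets that height, and whether that is right or left of the point:
Spur: 1–2 at x≈38.86 (right), 5–1 at x≈83.06 (right) → 2 crossings.
Gulch: 1–2 at x≈65.01 (right), 3–4 at x≈88.94 (right) → 2 crossings.
Larch: 2–3 at x≈9.70 (left), 4–1 at x≈39.42 (right) → 1 crossing.
Cove: 2–3 at x≈49.65 (right), 6–1 at x≈61.51 (right) → 2 crossings.
Terrace: no edge straddles that height → 0 crossings.
Only Larch has an odd count, so the point is inside Larch.

Larch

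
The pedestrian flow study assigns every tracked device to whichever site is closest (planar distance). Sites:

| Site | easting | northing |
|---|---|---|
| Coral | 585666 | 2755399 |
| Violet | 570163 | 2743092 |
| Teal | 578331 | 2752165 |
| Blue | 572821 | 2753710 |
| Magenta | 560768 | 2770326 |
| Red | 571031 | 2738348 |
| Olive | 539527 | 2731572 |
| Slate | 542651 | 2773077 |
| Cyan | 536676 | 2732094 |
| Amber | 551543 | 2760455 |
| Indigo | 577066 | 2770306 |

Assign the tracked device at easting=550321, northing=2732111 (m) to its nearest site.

Olive

Squared distances to each site:
Coral: 1791599969.000; Violet: 514287325.000; Teal: 1186723016.000; Blue: 972766801.000; Magenta: 1569526034.000; Red: 467804269.000; Olive: 116800957.000; Slate: 1737042056.000; Cyan: 186186314.000; Amber: 804875620.000; Indigo: 2174153050.000.
Minimum at Olive.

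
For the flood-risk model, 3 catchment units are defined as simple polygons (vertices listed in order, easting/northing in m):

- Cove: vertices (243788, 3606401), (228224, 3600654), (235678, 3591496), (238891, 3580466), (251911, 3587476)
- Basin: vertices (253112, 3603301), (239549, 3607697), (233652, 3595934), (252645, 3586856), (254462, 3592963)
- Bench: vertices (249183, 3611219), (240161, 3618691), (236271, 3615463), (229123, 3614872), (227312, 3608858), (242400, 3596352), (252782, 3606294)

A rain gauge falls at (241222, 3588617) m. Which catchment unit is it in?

Cast a ray rightward from (241222, 3588617). For each polygon, the edges (by vertex number in listed order) whose endpoints lie on opposite sides of northing = 3588617, where each meets that height, and whether that is right or left of the point:
Cove: 3–4 at easting≈236516.6 (left), 5–1 at easting≈251421.3 (right) → 1 crossing.
Basin: 3–4 at easting≈248960.6 (right), 4–5 at easting≈253168.9 (right) → 2 crossings.
Bench: no edge straddles that height → 0 crossings.
Only Cove has an odd count, so the point is inside Cove.

Cove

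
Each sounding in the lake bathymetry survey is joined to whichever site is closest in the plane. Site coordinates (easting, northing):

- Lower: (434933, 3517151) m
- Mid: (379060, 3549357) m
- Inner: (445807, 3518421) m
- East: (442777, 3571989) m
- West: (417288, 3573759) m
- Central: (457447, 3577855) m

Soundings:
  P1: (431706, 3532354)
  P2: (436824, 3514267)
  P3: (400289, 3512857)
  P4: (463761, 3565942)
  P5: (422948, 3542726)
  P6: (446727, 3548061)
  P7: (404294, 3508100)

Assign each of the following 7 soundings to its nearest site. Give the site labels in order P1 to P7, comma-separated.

P1 → Lower (d²=241544738.00)
P2 → Lower (d²=11893337.00)
P3 → Lower (d²=1218645172.00)
P4 → Central (d²=181786165.00)
P5 → Lower (d²=797720850.00)
P6 → East (d²=588151684.00)
P7 → Lower (d²=1020668922.00)

Lower, Lower, Lower, Central, Lower, East, Lower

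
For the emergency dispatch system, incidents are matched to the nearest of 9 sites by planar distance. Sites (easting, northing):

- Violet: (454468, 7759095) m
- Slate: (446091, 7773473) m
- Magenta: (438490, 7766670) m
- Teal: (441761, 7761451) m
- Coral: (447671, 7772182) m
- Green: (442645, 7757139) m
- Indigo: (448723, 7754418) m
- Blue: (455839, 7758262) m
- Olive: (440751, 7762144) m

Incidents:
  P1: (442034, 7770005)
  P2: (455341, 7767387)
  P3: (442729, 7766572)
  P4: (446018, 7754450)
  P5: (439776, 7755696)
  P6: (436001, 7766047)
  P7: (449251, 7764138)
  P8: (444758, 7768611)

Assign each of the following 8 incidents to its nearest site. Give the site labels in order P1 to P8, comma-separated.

Magenta, Violet, Magenta, Indigo, Green, Magenta, Violet, Coral

P1 → Magenta (d²=23682161.00)
P2 → Violet (d²=69519393.00)
P3 → Magenta (d²=17978725.00)
P4 → Indigo (d²=7318049.00)
P5 → Green (d²=10313410.00)
P6 → Magenta (d²=6583250.00)
P7 → Violet (d²=52648938.00)
P8 → Coral (d²=21237610.00)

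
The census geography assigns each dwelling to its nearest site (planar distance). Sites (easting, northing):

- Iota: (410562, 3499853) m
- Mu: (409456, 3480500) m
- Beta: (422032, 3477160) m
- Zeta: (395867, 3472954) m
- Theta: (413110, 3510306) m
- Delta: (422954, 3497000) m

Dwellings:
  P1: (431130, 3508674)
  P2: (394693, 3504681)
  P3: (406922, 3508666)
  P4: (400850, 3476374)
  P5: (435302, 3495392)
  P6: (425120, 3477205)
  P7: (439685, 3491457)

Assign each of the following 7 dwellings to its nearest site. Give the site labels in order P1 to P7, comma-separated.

Delta, Iota, Theta, Zeta, Delta, Beta, Delta

P1 → Delta (d²=203129252.00)
P2 → Iota (d²=275134745.00)
P3 → Theta (d²=40980944.00)
P4 → Zeta (d²=36526689.00)
P5 → Delta (d²=155058768.00)
P6 → Beta (d²=9537769.00)
P7 → Delta (d²=310651210.00)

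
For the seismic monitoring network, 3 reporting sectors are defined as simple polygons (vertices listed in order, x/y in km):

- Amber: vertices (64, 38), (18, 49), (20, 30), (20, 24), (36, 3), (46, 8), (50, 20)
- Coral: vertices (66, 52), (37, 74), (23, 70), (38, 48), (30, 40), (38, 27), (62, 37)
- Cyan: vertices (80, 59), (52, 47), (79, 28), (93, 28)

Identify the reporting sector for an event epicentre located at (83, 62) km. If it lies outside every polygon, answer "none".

none

Cast a ray rightward from (83, 62). For each polygon, the edges (by vertex number in listed order) whose endpoints lie on opposite sides of y = 62, where each meets that height, and whether that is right or left of the point:
Amber: no edge straddles that height → 0 crossings.
Coral: 1–2 at x≈52.8 (left), 3–4 at x≈28.5 (left) → 0 crossings.
Cyan: no edge straddles that height → 0 crossings.
All counts are even, so the point lies outside every listed polygon.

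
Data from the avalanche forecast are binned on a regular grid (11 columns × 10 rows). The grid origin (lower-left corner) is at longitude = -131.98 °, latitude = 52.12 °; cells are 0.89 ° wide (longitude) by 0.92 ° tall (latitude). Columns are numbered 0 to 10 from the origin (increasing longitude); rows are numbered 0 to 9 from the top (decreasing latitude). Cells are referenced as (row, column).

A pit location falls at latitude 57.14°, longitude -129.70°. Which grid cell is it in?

Column index: ⌊(-129.70 − -131.98) / 0.89⌋ = ⌊2.562⌋ = 2
Row offset from origin: ⌊(57.14 − 52.12) / 0.92⌋ = ⌊5.457⌋ = 5 → row 4 (counted from top)

(4, 2)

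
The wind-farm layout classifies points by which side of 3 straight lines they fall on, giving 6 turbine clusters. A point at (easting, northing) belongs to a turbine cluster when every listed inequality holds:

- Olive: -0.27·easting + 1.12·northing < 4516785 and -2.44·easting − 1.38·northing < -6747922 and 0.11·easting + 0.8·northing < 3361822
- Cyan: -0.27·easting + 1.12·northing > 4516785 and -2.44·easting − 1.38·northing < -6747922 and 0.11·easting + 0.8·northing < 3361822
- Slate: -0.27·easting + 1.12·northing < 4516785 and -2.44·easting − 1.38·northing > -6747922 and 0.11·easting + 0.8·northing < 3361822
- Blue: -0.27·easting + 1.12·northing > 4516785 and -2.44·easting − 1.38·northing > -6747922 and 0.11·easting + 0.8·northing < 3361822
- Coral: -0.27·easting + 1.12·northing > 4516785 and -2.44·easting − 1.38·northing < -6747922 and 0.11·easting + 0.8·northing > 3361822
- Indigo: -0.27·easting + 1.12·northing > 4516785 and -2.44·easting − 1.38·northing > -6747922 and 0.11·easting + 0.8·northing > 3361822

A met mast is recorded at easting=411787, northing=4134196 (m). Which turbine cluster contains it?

Blue

-0.27·411787 + 1.12·4134196 = 4519117.030, which is > 4516785
-2.44·411787 − 1.38·4134196 = -6709950.760, which is > -6747922
0.11·411787 + 0.8·4134196 = 3352653.370, which is < 3361822
This sign pattern matches Blue.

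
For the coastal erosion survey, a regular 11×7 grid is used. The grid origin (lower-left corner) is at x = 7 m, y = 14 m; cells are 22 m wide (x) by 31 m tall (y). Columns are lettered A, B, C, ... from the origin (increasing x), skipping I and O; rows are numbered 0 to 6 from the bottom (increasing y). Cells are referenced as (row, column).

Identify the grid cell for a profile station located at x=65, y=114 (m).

Column index: ⌊(65 − 7) / 22⌋ = ⌊2.636⌋ = 2 → column C
Row offset from origin: ⌊(114 − 14) / 31⌋ = ⌊3.226⌋ = 3 → row 3

(3, C)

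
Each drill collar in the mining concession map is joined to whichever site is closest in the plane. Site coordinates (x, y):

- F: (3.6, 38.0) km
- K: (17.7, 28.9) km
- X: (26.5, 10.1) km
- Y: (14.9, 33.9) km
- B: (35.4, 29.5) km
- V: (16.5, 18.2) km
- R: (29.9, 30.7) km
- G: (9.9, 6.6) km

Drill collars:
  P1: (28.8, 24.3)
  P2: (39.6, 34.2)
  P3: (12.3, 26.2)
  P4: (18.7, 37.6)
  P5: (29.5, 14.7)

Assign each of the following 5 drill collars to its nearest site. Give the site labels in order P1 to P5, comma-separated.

R, B, K, Y, X

P1 → R (d²=42.17)
P2 → B (d²=39.73)
P3 → K (d²=36.45)
P4 → Y (d²=28.13)
P5 → X (d²=30.16)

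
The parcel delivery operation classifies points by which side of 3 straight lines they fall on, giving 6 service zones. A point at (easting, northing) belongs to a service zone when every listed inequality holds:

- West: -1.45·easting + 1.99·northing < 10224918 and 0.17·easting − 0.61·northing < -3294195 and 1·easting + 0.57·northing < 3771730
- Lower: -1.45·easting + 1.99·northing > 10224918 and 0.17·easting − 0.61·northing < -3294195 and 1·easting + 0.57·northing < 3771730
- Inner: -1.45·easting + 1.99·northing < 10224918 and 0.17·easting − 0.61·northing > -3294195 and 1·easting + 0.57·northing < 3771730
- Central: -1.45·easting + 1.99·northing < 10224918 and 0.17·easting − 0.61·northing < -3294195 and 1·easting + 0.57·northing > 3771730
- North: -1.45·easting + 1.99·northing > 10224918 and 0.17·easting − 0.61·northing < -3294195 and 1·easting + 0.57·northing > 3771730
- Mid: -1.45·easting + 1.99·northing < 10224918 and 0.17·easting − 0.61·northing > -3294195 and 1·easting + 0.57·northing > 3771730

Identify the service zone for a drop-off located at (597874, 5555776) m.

-1.45·597874 + 1.99·5555776 = 10189076.940, which is < 10224918
0.17·597874 − 0.61·5555776 = -3287384.780, which is > -3294195
1·597874 + 0.57·5555776 = 3764666.320, which is < 3771730
This sign pattern matches Inner.

Inner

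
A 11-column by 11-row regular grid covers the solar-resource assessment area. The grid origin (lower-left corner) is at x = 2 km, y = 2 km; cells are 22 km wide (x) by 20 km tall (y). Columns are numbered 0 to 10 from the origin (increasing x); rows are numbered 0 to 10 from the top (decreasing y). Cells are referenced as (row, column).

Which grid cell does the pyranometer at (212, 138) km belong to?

Column index: ⌊(212 − 2) / 22⌋ = ⌊9.545⌋ = 9
Row offset from origin: ⌊(138 − 2) / 20⌋ = ⌊6.800⌋ = 6 → row 4 (counted from top)

(4, 9)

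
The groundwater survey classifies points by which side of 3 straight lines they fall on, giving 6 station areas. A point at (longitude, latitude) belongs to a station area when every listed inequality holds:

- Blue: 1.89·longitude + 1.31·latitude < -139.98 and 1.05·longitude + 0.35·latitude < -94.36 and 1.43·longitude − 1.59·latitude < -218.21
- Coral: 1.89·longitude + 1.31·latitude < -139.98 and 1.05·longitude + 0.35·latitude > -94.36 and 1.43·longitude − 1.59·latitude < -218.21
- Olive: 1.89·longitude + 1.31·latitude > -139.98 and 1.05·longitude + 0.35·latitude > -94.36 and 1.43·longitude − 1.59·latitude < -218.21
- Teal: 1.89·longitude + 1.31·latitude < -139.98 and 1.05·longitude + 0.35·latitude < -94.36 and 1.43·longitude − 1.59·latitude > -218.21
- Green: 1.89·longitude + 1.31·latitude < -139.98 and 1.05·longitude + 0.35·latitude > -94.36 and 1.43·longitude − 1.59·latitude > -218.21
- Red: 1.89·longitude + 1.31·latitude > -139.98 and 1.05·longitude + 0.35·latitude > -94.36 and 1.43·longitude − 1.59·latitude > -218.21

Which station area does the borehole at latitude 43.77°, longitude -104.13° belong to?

Olive

1.89·-104.13 + 1.31·43.77 = -139.467, which is > -139.98
1.05·-104.13 + 0.35·43.77 = -94.017, which is > -94.36
1.43·-104.13 − 1.59·43.77 = -218.500, which is < -218.21
This sign pattern matches Olive.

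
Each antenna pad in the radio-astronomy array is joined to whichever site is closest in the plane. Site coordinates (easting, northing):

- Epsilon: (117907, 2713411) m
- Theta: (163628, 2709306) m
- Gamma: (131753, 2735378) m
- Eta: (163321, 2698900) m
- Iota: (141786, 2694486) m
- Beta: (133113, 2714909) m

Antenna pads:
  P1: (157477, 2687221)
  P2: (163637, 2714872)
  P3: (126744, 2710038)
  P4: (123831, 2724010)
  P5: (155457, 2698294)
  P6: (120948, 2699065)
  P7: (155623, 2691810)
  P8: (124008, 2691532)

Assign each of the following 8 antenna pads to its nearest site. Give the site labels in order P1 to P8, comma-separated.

P1 → Eta (d²=170551377.00)
P2 → Theta (d²=30980437.00)
P3 → Beta (d²=64290802.00)
P4 → Epsilon (d²=147432577.00)
P5 → Eta (d²=62209732.00)
P6 → Epsilon (d²=215055397.00)
P7 → Eta (d²=109527304.00)
P8 → Iota (d²=324783400.00)

Eta, Theta, Beta, Epsilon, Eta, Epsilon, Eta, Iota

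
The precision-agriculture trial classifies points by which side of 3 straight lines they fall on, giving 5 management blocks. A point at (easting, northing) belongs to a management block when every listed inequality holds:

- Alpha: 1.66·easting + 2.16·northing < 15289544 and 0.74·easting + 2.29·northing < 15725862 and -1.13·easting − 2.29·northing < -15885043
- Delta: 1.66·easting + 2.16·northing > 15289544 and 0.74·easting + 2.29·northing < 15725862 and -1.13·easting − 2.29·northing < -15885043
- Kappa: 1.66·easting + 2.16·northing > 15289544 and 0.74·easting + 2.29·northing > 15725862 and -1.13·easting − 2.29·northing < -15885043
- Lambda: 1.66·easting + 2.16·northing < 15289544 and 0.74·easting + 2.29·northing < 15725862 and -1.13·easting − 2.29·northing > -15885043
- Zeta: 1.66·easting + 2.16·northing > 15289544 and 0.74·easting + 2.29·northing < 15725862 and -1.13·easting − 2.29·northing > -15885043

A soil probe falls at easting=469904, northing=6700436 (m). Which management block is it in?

Lambda

1.66·469904 + 2.16·6700436 = 15252982.400, which is < 15289544
0.74·469904 + 2.29·6700436 = 15691727.400, which is < 15725862
-1.13·469904 − 2.29·6700436 = -15874989.960, which is > -15885043
This sign pattern matches Lambda.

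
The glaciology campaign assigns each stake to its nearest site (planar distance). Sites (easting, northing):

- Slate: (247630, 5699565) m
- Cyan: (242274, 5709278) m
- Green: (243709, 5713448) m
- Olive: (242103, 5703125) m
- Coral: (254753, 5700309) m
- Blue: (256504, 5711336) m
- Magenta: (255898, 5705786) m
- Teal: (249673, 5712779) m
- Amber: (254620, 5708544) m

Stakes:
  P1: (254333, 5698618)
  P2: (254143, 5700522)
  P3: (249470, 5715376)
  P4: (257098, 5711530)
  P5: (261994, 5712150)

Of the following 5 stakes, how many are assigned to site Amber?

0

P1 → Coral
P2 → Coral
P3 → Teal
P4 → Blue
P5 → Blue
0 of the 5 go to Amber.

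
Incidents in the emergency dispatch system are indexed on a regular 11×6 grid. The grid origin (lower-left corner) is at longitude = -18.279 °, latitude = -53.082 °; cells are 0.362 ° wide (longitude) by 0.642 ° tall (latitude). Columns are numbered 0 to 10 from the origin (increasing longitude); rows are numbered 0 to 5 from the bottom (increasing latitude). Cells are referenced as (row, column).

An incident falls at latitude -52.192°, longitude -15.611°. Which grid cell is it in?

(1, 7)

Column index: ⌊(-15.611 − -18.279) / 0.362⌋ = ⌊7.370⌋ = 7
Row offset from origin: ⌊(-52.192 − -53.082) / 0.642⌋ = ⌊1.386⌋ = 1 → row 1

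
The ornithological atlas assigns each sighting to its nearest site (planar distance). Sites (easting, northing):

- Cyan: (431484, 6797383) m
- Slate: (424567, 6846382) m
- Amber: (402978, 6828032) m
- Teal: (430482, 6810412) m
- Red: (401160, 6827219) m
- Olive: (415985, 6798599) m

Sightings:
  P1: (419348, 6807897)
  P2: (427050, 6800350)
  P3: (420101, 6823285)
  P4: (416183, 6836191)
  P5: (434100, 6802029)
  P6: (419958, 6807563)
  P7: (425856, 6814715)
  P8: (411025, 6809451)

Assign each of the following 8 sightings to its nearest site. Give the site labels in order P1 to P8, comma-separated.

P1 → Olive (d²=97762573.00)
P2 → Cyan (d²=28463445.00)
P3 → Teal (d²=273479290.00)
P4 → Slate (d²=174147937.00)
P5 → Cyan (d²=28428772.00)
P6 → Olive (d²=96138025.00)
P7 → Teal (d²=39915685.00)
P8 → Olive (d²=142367504.00)

Olive, Cyan, Teal, Slate, Cyan, Olive, Teal, Olive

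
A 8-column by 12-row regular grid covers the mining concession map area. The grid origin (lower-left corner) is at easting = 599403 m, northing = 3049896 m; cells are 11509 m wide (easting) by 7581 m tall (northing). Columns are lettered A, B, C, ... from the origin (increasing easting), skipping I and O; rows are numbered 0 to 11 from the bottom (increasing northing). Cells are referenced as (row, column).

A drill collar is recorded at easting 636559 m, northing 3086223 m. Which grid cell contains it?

Column index: ⌊(636559 − 599403) / 11509⌋ = ⌊3.228⌋ = 3 → column D
Row offset from origin: ⌊(3086223 − 3049896) / 7581⌋ = ⌊4.792⌋ = 4 → row 4

(4, D)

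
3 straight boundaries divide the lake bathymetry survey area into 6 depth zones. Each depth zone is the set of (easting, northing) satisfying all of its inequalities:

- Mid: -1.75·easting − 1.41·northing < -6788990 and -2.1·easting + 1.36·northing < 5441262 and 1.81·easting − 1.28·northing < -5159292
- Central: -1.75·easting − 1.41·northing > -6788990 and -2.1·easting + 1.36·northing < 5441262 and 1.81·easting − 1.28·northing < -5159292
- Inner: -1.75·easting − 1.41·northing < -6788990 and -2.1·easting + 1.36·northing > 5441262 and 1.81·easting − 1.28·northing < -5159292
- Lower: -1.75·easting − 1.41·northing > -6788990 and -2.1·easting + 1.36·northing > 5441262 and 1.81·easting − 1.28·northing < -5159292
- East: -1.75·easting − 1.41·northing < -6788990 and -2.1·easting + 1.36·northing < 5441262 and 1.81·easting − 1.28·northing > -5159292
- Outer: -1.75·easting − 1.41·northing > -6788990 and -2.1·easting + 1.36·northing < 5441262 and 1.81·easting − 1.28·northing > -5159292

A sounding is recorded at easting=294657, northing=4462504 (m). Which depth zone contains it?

-1.75·294657 − 1.41·4462504 = -6807780.390, which is < -6788990
-2.1·294657 + 1.36·4462504 = 5450225.740, which is > 5441262
1.81·294657 − 1.28·4462504 = -5178675.950, which is < -5159292
This sign pattern matches Inner.

Inner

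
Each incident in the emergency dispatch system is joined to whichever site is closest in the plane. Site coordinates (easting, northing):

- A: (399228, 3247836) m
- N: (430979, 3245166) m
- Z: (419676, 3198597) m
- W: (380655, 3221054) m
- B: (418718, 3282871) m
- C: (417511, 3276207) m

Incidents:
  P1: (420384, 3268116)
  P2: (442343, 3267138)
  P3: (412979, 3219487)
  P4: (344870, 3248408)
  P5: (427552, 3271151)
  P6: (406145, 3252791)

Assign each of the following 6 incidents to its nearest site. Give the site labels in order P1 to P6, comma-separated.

C, N, Z, W, C, A

P1 → C (d²=73718410.00)
P2 → N (d²=611909280.00)
P3 → Z (d²=481241909.00)
P4 → W (d²=2028807541.00)
P5 → C (d²=126384817.00)
P6 → A (d²=72396914.00)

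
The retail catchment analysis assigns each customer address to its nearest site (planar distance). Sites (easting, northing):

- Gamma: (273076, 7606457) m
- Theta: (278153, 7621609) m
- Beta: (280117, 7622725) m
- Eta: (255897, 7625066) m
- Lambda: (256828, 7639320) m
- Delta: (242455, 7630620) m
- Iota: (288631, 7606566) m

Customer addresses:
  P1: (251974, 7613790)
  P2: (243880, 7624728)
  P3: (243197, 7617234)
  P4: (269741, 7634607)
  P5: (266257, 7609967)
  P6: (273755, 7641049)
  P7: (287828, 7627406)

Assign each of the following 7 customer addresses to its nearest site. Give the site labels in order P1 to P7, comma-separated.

P1 → Eta (d²=142538105.00)
P2 → Delta (d²=36746289.00)
P3 → Delta (d²=179735560.00)
P4 → Lambda (d²=188957938.00)
P5 → Gamma (d²=58818861.00)
P6 → Lambda (d²=289512770.00)
P7 → Beta (d²=81371282.00)

Eta, Delta, Delta, Lambda, Gamma, Lambda, Beta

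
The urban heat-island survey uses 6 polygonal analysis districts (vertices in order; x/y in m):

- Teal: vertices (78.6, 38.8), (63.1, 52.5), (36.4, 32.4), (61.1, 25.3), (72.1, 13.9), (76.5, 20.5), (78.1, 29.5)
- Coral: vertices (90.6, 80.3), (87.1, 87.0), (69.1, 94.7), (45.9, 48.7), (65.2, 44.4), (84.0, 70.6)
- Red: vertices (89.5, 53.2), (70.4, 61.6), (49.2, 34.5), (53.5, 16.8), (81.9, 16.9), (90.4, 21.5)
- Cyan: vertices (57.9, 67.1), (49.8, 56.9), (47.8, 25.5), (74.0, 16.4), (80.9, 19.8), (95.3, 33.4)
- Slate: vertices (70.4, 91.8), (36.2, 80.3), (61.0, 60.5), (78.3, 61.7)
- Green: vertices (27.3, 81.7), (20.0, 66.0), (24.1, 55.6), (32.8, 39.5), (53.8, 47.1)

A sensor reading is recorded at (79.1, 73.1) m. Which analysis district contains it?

Cast a ray rightward from (79.1, 73.1). For each polygon, the edges (by vertex number in listed order) whose endpoints lie on opposite sides of y = 73.1, where each meets that height, and whether that is right or left of the point:
Teal: no edge straddles that height → 0 crossings.
Coral: 3–4 at x≈58.21 (left), 6–1 at x≈85.70 (right) → 1 crossing.
Red: no edge straddles that height → 0 crossings.
Cyan: no edge straddles that height → 0 crossings.
Slate: 2–3 at x≈45.22 (left), 4–1 at x≈75.31 (left) → 0 crossings.
Green: 1–2 at x≈23.30 (left), 5–1 at x≈33.89 (left) → 0 crossings.
Only Coral has an odd count, so the point is inside Coral.

Coral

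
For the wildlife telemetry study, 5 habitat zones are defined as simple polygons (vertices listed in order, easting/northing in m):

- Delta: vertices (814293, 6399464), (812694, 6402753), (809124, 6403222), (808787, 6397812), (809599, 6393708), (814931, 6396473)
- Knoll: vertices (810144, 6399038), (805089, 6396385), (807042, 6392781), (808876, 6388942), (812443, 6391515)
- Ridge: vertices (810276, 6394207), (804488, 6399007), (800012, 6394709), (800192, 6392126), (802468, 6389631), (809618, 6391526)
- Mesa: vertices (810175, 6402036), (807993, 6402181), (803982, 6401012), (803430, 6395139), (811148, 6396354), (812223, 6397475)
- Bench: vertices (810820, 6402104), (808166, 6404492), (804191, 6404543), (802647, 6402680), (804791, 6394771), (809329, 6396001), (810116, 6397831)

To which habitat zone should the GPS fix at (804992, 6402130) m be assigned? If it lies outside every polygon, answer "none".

Bench

Cast a ray rightward from (804992, 6402130). For each polygon, the edges (by vertex number in listed order) whose endpoints lie on opposite sides of northing = 6402130, where each meets that height, and whether that is right or left of the point:
Delta: 1–2 at easting≈812996.9 (right), 3–4 at easting≈809056.0 (right) → 2 crossings.
Knoll: no edge straddles that height → 0 crossings.
Ridge: no edge straddles that height → 0 crossings.
Mesa: 1–2 at easting≈808760.5 (right), 2–3 at easting≈807818.0 (right) → 2 crossings.
Bench: 1–2 at easting≈810791.1 (right), 4–5 at easting≈802796.1 (left) → 1 crossing.
Only Bench has an odd count, so the point is inside Bench.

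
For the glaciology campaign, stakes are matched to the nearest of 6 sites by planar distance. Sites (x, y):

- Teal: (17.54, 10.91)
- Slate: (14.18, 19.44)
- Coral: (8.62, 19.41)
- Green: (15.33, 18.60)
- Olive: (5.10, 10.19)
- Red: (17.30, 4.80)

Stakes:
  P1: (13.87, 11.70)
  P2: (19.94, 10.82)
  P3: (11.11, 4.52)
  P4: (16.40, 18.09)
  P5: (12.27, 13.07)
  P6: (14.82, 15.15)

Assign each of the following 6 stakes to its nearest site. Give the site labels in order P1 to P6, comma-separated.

P1 → Teal (d²=14.09)
P2 → Teal (d²=5.77)
P3 → Red (d²=38.39)
P4 → Green (d²=1.40)
P5 → Teal (d²=32.44)
P6 → Green (d²=12.16)

Teal, Teal, Red, Green, Teal, Green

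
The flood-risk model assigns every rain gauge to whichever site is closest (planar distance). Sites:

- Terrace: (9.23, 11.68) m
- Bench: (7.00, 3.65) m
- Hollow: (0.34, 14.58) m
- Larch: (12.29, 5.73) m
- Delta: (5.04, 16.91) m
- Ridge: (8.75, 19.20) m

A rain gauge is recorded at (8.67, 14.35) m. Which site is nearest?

Terrace

Squared distances to each site:
Terrace: 7.443; Bench: 117.279; Hollow: 69.442; Larch: 87.409; Delta: 19.731; Ridge: 23.529.
Minimum at Terrace.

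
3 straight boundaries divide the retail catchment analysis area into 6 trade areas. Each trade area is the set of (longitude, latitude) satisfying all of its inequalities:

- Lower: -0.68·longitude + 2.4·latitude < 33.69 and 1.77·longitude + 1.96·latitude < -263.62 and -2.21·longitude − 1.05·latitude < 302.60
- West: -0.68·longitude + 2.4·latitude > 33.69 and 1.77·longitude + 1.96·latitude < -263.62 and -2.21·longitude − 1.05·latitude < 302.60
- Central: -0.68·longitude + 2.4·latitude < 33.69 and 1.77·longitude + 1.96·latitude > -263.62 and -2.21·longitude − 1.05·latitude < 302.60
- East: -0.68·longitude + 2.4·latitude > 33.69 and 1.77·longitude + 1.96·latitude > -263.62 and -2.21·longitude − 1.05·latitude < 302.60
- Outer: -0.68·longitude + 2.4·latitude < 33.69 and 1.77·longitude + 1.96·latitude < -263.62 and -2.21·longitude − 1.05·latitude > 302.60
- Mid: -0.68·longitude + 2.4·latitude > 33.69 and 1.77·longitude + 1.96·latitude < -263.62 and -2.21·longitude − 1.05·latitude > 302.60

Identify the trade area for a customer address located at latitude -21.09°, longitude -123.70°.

-0.68·-123.70 + 2.4·-21.09 = 33.500, which is < 33.69
1.77·-123.70 + 1.96·-21.09 = -260.285, which is > -263.62
-2.21·-123.70 − 1.05·-21.09 = 295.522, which is < 302.60
This sign pattern matches Central.

Central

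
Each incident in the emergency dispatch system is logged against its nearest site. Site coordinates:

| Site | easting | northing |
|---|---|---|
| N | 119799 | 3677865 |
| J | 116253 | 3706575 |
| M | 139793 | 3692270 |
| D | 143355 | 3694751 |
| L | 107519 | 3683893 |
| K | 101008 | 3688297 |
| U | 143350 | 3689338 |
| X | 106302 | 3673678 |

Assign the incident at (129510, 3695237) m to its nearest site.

Squared distances to each site:
N: 396089905.000; J: 304298293.000; M: 114543178.000; D: 191920221.000; L: 612290417.000; K: 860527604.000; U: 226343801.000; X: 1003401745.000.
Minimum at M.

M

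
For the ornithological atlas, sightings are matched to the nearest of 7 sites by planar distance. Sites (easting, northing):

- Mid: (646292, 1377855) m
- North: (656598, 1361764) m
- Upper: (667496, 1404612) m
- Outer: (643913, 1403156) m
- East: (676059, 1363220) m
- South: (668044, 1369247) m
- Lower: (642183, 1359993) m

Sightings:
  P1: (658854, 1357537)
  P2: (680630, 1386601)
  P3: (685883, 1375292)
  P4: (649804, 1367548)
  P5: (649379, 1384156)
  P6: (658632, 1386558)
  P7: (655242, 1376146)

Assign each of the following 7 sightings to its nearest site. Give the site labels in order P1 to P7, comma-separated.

P1 → North (d²=22957065.00)
P2 → South (d²=459568712.00)
P3 → East (d²=242244160.00)
P4 → North (d²=79613092.00)
P5 → Mid (d²=49232170.00)
P6 → Mid (d²=228017809.00)
P7 → Mid (d²=83023181.00)

North, South, East, North, Mid, Mid, Mid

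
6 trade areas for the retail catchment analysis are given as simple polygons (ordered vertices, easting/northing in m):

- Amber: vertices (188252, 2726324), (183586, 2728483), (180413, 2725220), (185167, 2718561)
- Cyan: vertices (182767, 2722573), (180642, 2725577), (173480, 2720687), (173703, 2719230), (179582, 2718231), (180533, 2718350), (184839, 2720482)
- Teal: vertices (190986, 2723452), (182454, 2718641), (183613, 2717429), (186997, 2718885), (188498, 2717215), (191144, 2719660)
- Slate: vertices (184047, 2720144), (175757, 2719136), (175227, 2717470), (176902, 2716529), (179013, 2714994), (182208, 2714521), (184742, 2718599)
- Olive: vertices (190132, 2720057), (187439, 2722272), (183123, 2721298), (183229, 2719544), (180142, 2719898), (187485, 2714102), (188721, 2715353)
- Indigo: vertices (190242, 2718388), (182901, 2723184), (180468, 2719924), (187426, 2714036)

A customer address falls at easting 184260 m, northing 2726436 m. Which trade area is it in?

Amber

Cast a ray rightward from (184260, 2726436). For each polygon, the edges (by vertex number in listed order) whose endpoints lie on opposite sides of northing = 2726436, where each meets that height, and whether that is right or left of the point:
Amber: 1–2 at easting≈188009.9 (right), 2–3 at easting≈181595.5 (left) → 1 crossing.
Cyan: no edge straddles that height → 0 crossings.
Teal: no edge straddles that height → 0 crossings.
Slate: no edge straddles that height → 0 crossings.
Olive: no edge straddles that height → 0 crossings.
Indigo: no edge straddles that height → 0 crossings.
Only Amber has an odd count, so the point is inside Amber.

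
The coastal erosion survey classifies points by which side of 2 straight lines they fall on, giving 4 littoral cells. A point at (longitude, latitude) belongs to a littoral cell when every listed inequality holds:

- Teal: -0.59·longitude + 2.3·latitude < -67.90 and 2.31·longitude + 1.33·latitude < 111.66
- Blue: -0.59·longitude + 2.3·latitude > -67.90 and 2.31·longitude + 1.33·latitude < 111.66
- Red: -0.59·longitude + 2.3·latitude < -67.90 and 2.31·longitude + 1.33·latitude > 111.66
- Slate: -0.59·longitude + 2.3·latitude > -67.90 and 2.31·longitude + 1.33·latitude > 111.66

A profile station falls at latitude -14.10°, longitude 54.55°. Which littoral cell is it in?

-0.59·54.55 + 2.3·-14.10 = -64.614, which is > -67.90
2.31·54.55 + 1.33·-14.10 = 107.257, which is < 111.66
This sign pattern matches Blue.

Blue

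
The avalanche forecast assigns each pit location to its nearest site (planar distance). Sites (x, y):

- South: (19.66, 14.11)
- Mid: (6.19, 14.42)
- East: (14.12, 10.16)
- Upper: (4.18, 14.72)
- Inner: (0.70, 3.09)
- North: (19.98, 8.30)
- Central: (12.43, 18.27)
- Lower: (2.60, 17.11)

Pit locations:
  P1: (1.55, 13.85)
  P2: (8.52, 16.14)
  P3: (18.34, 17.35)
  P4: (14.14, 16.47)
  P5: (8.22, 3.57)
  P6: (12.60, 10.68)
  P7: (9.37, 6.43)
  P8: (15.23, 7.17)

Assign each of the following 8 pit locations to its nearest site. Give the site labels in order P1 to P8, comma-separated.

P1 → Upper (d²=7.67)
P2 → Mid (d²=8.39)
P3 → South (d²=12.24)
P4 → Central (d²=6.16)
P5 → Inner (d²=56.78)
P6 → East (d²=2.58)
P7 → East (d²=36.48)
P8 → East (d²=10.17)

Upper, Mid, South, Central, Inner, East, East, East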